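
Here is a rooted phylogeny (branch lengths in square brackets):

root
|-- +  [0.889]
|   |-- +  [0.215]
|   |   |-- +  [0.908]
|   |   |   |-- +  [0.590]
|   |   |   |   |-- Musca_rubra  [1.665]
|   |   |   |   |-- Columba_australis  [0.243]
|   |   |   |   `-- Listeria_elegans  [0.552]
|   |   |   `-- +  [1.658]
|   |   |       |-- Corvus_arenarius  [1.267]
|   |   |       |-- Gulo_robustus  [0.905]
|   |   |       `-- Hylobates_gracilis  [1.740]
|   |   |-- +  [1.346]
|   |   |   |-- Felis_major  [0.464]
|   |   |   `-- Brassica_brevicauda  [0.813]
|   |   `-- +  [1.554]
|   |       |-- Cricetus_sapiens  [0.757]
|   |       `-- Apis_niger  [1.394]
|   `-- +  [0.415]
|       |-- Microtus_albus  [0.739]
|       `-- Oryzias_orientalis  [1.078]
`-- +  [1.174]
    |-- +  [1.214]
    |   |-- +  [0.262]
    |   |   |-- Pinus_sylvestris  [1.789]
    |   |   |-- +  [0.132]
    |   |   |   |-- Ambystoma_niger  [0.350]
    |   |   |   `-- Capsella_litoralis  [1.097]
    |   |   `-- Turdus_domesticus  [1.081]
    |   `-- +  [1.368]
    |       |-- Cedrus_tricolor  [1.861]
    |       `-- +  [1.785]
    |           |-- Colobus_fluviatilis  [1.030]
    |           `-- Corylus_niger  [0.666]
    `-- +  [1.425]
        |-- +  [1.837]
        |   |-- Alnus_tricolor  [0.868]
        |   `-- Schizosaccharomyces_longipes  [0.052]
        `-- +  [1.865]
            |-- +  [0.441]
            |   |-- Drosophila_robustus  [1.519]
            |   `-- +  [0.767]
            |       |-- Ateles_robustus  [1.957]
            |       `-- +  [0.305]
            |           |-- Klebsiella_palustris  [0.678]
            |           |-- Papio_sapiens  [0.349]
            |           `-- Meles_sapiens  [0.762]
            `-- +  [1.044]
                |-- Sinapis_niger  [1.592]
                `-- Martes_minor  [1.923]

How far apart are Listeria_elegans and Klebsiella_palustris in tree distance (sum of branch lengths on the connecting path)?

The path runs Listeria_elegans → … → MRCA → … → Klebsiella_palustris; the MRCA is the root of the tree.
Branch lengths along that path: 0.552 + 0.590 + 0.908 + 0.215 + 0.889 + 1.174 + 1.425 + 1.865 + 0.441 + 0.767 + 0.305 + 0.678 = 9.809.

9.809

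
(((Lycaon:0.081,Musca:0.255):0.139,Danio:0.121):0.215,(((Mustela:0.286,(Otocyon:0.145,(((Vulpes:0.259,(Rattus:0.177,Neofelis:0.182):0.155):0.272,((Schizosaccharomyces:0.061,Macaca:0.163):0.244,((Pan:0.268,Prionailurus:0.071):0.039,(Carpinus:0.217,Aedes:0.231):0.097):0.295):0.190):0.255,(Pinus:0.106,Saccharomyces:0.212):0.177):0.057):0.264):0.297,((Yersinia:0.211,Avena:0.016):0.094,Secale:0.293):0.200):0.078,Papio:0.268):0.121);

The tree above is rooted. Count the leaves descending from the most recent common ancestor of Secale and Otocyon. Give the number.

16

The MRCA of Secale and Otocyon is the node subtending ((Mustela,(Otocyon,(((Vulpes,(Rattus,Neofelis)),((Schizosaccharomyces,Macaca),((Pan,Prionailurus),(Carpinus,Aedes)))),(Pinus,Saccharomyces)))),((Yersinia,Avena),Secale)).
That clade contains 16 terminal taxa: Aedes, Avena, Carpinus, Macaca, Mustela, Neofelis, Otocyon, Pan, Pinus, Prionailurus, Rattus, Saccharomyces, Schizosaccharomyces, Secale, Vulpes, Yersinia.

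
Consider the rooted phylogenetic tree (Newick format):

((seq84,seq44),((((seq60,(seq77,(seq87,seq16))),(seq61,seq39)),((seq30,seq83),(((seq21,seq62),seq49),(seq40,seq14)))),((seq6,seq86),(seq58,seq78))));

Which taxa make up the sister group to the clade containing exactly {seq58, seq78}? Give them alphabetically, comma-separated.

seq6, seq86

The clade containing exactly {seq58, seq78} attaches to the tree at the node subtending ((seq6,seq86),(seq58,seq78)).
The other lineage descending from that same node — the sister group — is (seq6,seq86); its 2 tips in alphabetical order are the answer.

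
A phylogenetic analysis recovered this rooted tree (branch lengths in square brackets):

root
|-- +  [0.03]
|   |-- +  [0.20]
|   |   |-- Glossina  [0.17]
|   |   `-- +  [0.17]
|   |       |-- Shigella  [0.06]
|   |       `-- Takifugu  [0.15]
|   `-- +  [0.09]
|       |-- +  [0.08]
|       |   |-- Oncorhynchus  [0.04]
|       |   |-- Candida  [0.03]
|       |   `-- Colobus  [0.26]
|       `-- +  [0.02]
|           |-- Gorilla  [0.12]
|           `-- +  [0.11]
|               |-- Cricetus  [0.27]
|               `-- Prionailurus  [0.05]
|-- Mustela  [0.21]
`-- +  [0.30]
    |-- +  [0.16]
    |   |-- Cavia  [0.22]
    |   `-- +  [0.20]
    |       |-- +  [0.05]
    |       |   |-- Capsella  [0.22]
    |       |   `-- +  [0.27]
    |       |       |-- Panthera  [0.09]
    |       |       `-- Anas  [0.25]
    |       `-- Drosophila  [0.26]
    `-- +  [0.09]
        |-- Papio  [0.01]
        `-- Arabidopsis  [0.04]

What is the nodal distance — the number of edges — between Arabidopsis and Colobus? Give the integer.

7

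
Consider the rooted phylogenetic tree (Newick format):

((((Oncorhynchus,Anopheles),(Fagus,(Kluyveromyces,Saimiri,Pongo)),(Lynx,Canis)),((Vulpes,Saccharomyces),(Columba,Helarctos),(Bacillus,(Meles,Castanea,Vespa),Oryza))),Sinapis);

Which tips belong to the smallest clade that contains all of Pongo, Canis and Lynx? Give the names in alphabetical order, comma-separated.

Anopheles, Canis, Fagus, Kluyveromyces, Lynx, Oncorhynchus, Pongo, Saimiri

Tracing Pongo: it sits inside (Kluyveromyces,Saimiri,Pongo).
Tracing Canis: it sits inside (Lynx,Canis).
Tracing Lynx: it sits inside (Lynx,Canis).
The smallest clade enclosing all 3 is ((Oncorhynchus,Anopheles),(Fagus,(Kluyveromyces,Saimiri,Pongo)),(Lynx,Canis)); the answer is its 8 terminal taxa in alphabetical order.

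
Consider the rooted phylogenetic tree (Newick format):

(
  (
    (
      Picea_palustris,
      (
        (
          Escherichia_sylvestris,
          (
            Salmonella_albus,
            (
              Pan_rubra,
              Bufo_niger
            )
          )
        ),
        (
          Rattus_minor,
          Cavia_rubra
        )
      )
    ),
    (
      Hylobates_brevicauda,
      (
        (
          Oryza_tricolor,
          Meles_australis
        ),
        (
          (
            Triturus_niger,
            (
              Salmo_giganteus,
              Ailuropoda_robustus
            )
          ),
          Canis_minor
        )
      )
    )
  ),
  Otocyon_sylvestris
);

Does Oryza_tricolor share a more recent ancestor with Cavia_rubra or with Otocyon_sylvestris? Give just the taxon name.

The MRCA of Oryza_tricolor and Cavia_rubra subtends ((Picea_palustris,((Escherichia_sylvestris,(Salmonella_albus,(Pan_rubra,Bufo_niger))),(Rattus_minor,Cavia_rubra))),(Hylobates_brevicauda,((Oryza_tricolor,Meles_australis),((Triturus_niger,(Salmo_giganteus,Ailuropoda_robustus)),Canis_minor)))) (14 taxa).
The MRCA of Oryza_tricolor and Otocyon_sylvestris is the root, subtending the entire tree (15 taxa).
The first is nested inside the second, so Oryza_tricolor shares a more recent common ancestor with Cavia_rubra.

Cavia_rubra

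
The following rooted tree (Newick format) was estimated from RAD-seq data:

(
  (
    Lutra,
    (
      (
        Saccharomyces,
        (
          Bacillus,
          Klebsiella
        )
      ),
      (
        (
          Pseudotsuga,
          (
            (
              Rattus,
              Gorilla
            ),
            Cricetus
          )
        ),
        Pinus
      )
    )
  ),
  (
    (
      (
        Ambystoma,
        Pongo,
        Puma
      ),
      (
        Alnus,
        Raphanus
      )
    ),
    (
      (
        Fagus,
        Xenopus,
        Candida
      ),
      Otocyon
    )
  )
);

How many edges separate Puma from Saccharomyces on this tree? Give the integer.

8

The MRCA of Puma and Saccharomyces is the root of the tree.
From Puma up to that node: 4 branches. From Saccharomyces up to the same node: 4 branches. Total: 4 + 4 = 8.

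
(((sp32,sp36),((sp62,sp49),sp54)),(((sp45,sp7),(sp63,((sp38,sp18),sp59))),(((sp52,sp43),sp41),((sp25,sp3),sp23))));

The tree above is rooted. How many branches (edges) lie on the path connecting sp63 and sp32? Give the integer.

7

The MRCA of sp63 and sp32 is the root of the tree.
From sp63 up to that node: 4 branches. From sp32 up to the same node: 3 branches. Total: 4 + 3 = 7.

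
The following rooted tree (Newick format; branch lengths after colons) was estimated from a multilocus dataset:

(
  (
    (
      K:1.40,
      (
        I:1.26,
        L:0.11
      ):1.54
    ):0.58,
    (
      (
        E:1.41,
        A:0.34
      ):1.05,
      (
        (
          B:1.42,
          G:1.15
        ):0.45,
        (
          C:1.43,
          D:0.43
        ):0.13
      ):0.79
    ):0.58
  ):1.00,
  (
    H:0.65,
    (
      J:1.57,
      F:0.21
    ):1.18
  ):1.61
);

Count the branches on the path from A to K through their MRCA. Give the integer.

5

The MRCA of A and K is the node subtending ((K,(I,L)),((E,A),((B,G),(C,D)))).
From A up to that node: 3 branches. From K up to the same node: 2 branches. Total: 3 + 2 = 5.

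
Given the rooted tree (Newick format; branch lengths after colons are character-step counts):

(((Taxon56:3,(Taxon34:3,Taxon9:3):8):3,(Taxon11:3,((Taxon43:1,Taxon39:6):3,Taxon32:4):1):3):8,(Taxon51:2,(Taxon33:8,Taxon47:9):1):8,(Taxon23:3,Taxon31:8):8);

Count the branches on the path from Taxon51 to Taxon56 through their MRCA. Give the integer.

5

The MRCA of Taxon51 and Taxon56 is the root of the tree.
From Taxon51 up to that node: 2 branches. From Taxon56 up to the same node: 3 branches. Total: 2 + 3 = 5.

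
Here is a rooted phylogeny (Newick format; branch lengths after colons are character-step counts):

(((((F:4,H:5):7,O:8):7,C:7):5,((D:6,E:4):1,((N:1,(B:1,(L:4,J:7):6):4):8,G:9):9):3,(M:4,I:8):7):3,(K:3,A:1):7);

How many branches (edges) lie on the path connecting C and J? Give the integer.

The MRCA of C and J is the node subtending ((((F,H),O),C),((D,E),((N,(B,(L,J))),G)),(M,I)).
From C up to that node: 2 branches. From J up to the same node: 6 branches. Total: 2 + 6 = 8.

8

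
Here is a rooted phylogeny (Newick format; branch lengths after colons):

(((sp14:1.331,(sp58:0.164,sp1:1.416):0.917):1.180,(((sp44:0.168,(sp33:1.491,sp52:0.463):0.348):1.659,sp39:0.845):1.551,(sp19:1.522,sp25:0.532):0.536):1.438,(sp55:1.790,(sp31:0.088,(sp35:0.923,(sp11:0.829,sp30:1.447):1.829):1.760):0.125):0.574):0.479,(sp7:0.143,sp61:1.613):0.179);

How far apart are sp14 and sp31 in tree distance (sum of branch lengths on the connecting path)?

3.298

The path runs sp14 → … → MRCA → … → sp31; the MRCA is the node subtending ((sp14,(sp58,sp1)),(((sp44,(sp33,sp52)),sp39),(sp19,sp25)),(sp55,(sp31,(sp35,(sp11,sp30))))).
Branch lengths along that path: 1.331 + 1.180 + 0.574 + 0.125 + 0.088 = 3.298.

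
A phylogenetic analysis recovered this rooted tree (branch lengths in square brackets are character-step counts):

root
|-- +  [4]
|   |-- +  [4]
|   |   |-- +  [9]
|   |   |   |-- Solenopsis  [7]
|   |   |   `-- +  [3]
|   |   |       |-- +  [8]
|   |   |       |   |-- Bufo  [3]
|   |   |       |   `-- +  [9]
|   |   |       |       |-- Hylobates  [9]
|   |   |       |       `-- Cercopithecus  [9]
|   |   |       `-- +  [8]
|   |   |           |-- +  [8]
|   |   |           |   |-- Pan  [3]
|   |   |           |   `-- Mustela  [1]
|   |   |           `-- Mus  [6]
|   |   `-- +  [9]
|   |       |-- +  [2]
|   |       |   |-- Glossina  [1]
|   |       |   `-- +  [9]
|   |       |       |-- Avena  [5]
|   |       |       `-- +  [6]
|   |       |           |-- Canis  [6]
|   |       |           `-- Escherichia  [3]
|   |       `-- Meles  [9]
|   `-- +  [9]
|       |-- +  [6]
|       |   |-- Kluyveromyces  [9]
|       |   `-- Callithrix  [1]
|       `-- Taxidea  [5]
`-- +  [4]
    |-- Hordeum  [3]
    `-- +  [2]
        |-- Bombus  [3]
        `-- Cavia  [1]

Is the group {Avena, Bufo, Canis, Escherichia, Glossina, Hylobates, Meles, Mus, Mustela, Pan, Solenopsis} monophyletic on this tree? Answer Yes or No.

No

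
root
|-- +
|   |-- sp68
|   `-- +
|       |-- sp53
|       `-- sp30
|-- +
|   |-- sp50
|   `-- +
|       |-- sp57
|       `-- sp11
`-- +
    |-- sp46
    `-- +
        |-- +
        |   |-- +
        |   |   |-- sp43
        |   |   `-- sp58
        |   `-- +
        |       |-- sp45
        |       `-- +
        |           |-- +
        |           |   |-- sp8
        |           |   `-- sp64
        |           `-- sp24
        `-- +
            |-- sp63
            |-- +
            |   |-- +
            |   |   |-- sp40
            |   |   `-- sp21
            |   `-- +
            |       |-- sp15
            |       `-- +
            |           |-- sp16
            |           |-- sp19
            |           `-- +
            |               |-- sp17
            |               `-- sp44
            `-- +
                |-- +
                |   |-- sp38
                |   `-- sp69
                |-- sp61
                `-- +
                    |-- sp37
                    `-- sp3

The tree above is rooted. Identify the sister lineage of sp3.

sp37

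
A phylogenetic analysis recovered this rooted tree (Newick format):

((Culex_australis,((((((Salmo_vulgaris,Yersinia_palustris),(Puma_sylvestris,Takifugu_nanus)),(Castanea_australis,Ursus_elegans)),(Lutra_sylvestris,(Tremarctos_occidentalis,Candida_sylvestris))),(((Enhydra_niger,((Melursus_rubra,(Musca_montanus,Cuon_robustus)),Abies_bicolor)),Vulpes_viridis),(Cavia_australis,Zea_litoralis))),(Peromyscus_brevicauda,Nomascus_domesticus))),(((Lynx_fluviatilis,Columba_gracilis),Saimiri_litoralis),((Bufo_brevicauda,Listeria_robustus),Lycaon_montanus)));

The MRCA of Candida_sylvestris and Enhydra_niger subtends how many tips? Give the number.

The MRCA of Candida_sylvestris and Enhydra_niger is the node subtending (((((Salmo_vulgaris,Yersinia_palustris),(Puma_sylvestris,Takifugu_nanus)),(Castanea_australis,Ursus_elegans)),(Lutra_sylvestris,(Tremarctos_occidentalis,Candida_sylvestris))),(((Enhydra_niger,((Melursus_rubra,(Musca_montanus,Cuon_robustus)),Abies_bicolor)),Vulpes_viridis),(Cavia_australis,Zea_litoralis))).
That clade contains 17 terminal taxa: Abies_bicolor, Candida_sylvestris, Castanea_australis, Cavia_australis, Cuon_robustus, Enhydra_niger, Lutra_sylvestris, Melursus_rubra, Musca_montanus, Puma_sylvestris, Salmo_vulgaris, Takifugu_nanus, Tremarctos_occidentalis, Ursus_elegans, Vulpes_viridis, Yersinia_palustris, Zea_litoralis.

17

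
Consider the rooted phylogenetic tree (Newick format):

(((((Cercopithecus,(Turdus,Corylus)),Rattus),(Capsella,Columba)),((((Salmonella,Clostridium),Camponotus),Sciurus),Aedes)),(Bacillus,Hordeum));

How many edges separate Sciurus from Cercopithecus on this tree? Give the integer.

The MRCA of Sciurus and Cercopithecus is the node subtending ((((Cercopithecus,(Turdus,Corylus)),Rattus),(Capsella,Columba)),((((Salmonella,Clostridium),Camponotus),Sciurus),Aedes)).
From Sciurus up to that node: 3 branches. From Cercopithecus up to the same node: 4 branches. Total: 3 + 4 = 7.

7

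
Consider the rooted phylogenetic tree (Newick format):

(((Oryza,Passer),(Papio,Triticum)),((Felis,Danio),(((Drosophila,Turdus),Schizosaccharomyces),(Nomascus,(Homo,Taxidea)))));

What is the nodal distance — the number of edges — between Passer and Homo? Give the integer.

The MRCA of Passer and Homo is the root of the tree.
From Passer up to that node: 3 branches. From Homo up to the same node: 5 branches. Total: 3 + 5 = 8.

8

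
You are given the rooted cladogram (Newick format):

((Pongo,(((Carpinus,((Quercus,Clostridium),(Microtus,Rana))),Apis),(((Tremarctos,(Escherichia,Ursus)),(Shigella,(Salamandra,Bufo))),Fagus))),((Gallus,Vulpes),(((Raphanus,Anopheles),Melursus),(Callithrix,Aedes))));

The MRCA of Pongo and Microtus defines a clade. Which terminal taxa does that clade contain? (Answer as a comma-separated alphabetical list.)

Tracing Pongo: it sits inside (Pongo,(((Carpinus,((Quercus,Clostridium),(Microtus,Rana))),Apis),(((Tremarctos,(Escherichia,Ursus)),(Shigella,(Salamandra,Bufo))),Fagus))).
Tracing Microtus: it sits inside (Microtus,Rana).
The smallest clade enclosing both is (Pongo,(((Carpinus,((Quercus,Clostridium),(Microtus,Rana))),Apis),(((Tremarctos,(Escherichia,Ursus)),(Shigella,(Salamandra,Bufo))),Fagus))); the answer is its 14 terminal taxa in alphabetical order.

Apis, Bufo, Carpinus, Clostridium, Escherichia, Fagus, Microtus, Pongo, Quercus, Rana, Salamandra, Shigella, Tremarctos, Ursus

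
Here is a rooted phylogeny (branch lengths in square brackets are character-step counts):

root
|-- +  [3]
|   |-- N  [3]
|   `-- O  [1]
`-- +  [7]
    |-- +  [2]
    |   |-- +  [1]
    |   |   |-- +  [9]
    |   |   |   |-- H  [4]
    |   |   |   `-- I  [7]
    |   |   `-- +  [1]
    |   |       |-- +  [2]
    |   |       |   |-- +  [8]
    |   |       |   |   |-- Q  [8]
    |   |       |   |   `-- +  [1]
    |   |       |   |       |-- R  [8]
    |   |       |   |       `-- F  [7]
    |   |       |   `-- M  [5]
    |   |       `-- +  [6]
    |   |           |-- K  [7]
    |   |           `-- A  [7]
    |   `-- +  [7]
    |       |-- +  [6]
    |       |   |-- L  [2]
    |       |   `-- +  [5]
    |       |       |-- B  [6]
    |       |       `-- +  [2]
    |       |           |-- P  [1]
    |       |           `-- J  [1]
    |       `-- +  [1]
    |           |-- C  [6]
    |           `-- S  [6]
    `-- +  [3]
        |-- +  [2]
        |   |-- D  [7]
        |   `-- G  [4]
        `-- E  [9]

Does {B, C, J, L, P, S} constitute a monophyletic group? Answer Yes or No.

The most recent common ancestor of these taxa subtends ((L,(B,(P,J))),(C,S)).
That clade has exactly 6 tips — every listed taxon and nothing else — so the group is monophyletic.

Yes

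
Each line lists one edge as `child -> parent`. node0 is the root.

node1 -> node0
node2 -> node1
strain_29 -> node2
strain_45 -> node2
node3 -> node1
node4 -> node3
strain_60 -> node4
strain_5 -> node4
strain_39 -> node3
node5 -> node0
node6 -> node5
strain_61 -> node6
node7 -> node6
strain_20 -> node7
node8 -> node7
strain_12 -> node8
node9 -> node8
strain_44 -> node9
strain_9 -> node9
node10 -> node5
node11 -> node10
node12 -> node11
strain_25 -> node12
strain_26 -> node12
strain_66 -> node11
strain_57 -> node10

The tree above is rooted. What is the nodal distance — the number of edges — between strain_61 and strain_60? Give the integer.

7

The MRCA of strain_61 and strain_60 is the root of the tree.
From strain_61 up to that node: 3 branches. From strain_60 up to the same node: 4 branches. Total: 3 + 4 = 7.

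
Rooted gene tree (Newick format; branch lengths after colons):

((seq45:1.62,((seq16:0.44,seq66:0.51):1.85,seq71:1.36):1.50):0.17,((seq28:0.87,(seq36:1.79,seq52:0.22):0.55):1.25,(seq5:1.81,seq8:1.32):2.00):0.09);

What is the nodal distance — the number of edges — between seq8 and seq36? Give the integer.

5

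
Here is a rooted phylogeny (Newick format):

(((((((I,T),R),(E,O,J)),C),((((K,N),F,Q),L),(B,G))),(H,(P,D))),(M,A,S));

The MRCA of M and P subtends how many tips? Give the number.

The MRCA of M and P is the root, so the clade is the entire tree.
That clade contains 20 terminal taxa: A, B, C, D, E, F, G, H, I, J, K, L, M, N, O, P, Q, R, S, T.

20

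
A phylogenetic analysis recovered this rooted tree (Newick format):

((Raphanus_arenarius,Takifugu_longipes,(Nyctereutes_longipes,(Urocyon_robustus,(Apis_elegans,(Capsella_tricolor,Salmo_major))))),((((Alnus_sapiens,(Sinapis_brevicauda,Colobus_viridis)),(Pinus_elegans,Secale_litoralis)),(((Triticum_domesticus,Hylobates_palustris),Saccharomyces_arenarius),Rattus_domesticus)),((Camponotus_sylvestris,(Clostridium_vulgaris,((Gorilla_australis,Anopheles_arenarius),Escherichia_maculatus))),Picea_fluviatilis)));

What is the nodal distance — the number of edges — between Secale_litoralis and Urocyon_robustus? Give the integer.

9

The MRCA of Secale_litoralis and Urocyon_robustus is the root of the tree.
From Secale_litoralis up to that node: 5 branches. From Urocyon_robustus up to the same node: 4 branches. Total: 5 + 4 = 9.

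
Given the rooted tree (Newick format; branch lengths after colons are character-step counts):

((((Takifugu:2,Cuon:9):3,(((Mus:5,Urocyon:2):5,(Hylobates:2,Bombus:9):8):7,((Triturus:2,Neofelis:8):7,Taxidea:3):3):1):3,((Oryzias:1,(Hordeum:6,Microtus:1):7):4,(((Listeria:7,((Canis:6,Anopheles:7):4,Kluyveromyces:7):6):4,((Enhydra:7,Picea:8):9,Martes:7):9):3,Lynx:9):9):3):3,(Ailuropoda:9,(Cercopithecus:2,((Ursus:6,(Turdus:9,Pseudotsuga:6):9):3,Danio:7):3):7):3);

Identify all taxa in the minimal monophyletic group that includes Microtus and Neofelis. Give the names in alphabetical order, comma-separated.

Anopheles, Bombus, Canis, Cuon, Enhydra, Hordeum, Hylobates, Kluyveromyces, Listeria, Lynx, Martes, Microtus, Mus, Neofelis, Oryzias, Picea, Takifugu, Taxidea, Triturus, Urocyon

Tracing Microtus: it sits inside (Hordeum,Microtus).
Tracing Neofelis: it sits inside (Triturus,Neofelis).
The smallest clade enclosing both is (((Takifugu,Cuon),(((Mus,Urocyon),(Hylobates,Bombus)),((Triturus,Neofelis),Taxidea))),((Oryzias,(Hordeum,Microtus)),(((Listeria,((Canis,Anopheles),Kluyveromyces)),((Enhydra,Picea),Martes)),Lynx))); the answer is its 20 terminal taxa in alphabetical order.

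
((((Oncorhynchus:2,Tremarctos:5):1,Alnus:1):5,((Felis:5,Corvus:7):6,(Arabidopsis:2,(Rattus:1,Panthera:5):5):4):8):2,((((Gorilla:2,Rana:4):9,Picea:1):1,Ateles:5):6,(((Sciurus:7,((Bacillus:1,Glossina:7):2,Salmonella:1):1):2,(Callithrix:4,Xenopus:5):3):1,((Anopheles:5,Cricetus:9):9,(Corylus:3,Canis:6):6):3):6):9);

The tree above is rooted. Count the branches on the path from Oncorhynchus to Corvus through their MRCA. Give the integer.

6

The MRCA of Oncorhynchus and Corvus is the node subtending (((Oncorhynchus,Tremarctos),Alnus),((Felis,Corvus),(Arabidopsis,(Rattus,Panthera)))).
From Oncorhynchus up to that node: 3 branches. From Corvus up to the same node: 3 branches. Total: 3 + 3 = 6.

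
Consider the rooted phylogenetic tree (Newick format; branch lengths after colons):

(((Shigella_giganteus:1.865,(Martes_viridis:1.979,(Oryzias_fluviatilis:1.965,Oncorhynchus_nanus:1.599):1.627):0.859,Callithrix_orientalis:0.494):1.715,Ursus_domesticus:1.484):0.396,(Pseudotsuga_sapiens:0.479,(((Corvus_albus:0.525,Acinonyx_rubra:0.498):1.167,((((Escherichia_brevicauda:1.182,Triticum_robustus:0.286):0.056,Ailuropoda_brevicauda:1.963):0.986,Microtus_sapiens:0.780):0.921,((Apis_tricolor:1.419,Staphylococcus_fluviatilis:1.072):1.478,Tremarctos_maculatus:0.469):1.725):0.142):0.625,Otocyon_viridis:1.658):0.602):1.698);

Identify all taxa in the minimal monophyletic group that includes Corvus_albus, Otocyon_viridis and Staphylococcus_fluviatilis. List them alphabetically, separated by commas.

Acinonyx_rubra, Ailuropoda_brevicauda, Apis_tricolor, Corvus_albus, Escherichia_brevicauda, Microtus_sapiens, Otocyon_viridis, Staphylococcus_fluviatilis, Tremarctos_maculatus, Triticum_robustus

Tracing Corvus_albus: it sits inside (Corvus_albus,Acinonyx_rubra).
Tracing Otocyon_viridis: it sits inside (((Corvus_albus,Acinonyx_rubra),((((Escherichia_brevicauda,Triticum_robustus),Ailuropoda_brevicauda),Microtus_sapiens),((Apis_tricolor,Staphylococcus_fluviatilis),Tremarctos_maculatus))),Otocyon_viridis).
Tracing Staphylococcus_fluviatilis: it sits inside (Apis_tricolor,Staphylococcus_fluviatilis).
The smallest clade enclosing all 3 is (((Corvus_albus,Acinonyx_rubra),((((Escherichia_brevicauda,Triticum_robustus),Ailuropoda_brevicauda),Microtus_sapiens),((Apis_tricolor,Staphylococcus_fluviatilis),Tremarctos_maculatus))),Otocyon_viridis); the answer is its 10 terminal taxa in alphabetical order.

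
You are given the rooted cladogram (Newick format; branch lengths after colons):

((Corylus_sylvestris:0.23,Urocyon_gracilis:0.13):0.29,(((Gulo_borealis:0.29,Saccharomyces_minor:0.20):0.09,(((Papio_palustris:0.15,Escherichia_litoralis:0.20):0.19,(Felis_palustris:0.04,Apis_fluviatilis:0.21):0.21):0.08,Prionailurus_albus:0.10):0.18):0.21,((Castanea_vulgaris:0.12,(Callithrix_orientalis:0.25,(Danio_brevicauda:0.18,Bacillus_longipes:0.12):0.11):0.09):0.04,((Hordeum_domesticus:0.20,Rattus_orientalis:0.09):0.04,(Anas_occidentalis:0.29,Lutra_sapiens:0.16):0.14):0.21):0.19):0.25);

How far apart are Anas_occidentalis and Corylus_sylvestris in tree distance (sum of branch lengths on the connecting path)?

The path runs Anas_occidentalis → … → MRCA → … → Corylus_sylvestris; the MRCA is the root of the tree.
Branch lengths along that path: 0.29 + 0.14 + 0.21 + 0.19 + 0.25 + 0.29 + 0.23 = 1.60.

1.60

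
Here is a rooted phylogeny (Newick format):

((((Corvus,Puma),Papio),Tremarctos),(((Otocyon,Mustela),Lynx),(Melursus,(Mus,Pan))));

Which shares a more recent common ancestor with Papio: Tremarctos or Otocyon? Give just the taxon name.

The MRCA of Papio and Tremarctos subtends (((Corvus,Puma),Papio),Tremarctos) (4 taxa).
The MRCA of Papio and Otocyon is the root, subtending the entire tree (10 taxa).
The first is nested inside the second, so Papio shares a more recent common ancestor with Tremarctos.

Tremarctos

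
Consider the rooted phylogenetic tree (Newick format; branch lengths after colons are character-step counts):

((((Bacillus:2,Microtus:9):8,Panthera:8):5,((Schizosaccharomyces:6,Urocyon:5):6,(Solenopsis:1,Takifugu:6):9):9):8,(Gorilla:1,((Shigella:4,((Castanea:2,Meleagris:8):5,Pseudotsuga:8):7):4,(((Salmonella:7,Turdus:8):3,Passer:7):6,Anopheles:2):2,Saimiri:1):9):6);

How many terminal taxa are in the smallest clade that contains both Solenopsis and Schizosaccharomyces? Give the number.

The MRCA of Solenopsis and Schizosaccharomyces is the node subtending ((Schizosaccharomyces,Urocyon),(Solenopsis,Takifugu)).
That clade contains 4 terminal taxa: Schizosaccharomyces, Solenopsis, Takifugu, Urocyon.

4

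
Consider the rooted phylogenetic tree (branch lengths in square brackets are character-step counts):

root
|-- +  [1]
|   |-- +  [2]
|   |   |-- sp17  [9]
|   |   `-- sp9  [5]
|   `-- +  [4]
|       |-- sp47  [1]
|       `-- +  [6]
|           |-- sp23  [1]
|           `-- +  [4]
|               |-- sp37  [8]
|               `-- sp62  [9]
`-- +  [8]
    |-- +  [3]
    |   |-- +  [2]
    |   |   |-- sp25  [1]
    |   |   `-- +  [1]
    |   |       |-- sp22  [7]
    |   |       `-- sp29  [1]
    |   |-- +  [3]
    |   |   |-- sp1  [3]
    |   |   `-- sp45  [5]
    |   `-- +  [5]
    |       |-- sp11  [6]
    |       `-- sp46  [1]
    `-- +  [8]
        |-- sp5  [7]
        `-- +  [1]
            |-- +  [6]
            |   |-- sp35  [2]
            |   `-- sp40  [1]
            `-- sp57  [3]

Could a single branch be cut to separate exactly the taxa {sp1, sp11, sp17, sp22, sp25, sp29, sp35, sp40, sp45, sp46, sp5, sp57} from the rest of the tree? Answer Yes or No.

No

The MRCA of the listed taxa is the root, so the smallest clade containing them is the whole tree.
That clade also contains sp23, sp37, sp47, sp62, sp9, which are not in the proposed group, so the group is not monophyletic.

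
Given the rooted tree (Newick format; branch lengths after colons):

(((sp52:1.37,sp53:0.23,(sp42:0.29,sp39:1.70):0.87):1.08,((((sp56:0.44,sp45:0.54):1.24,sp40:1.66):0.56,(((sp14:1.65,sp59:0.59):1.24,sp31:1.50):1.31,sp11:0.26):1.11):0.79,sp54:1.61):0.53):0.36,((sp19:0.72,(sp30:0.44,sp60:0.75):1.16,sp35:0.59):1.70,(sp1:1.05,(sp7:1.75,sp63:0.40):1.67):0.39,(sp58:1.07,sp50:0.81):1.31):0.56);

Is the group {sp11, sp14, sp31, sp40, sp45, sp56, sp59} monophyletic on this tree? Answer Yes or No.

Yes

The most recent common ancestor of these taxa subtends (((sp56,sp45),sp40),(((sp14,sp59),sp31),sp11)).
That clade has exactly 7 tips — every listed taxon and nothing else — so the group is monophyletic.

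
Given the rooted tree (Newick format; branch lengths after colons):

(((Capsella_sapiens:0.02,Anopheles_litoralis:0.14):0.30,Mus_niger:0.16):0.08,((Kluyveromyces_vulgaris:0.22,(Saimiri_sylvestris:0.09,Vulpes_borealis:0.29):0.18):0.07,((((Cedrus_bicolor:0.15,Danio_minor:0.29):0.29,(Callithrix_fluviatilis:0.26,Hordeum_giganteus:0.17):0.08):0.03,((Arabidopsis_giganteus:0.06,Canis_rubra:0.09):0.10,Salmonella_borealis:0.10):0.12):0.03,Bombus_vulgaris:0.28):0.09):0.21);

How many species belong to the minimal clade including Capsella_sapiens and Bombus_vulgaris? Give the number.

The MRCA of Capsella_sapiens and Bombus_vulgaris is the root, so the clade is the entire tree.
That clade contains 14 terminal taxa: Anopheles_litoralis, Arabidopsis_giganteus, Bombus_vulgaris, Callithrix_fluviatilis, Canis_rubra, Capsella_sapiens, Cedrus_bicolor, Danio_minor, Hordeum_giganteus, Kluyveromyces_vulgaris, Mus_niger, Saimiri_sylvestris, Salmonella_borealis, Vulpes_borealis.

14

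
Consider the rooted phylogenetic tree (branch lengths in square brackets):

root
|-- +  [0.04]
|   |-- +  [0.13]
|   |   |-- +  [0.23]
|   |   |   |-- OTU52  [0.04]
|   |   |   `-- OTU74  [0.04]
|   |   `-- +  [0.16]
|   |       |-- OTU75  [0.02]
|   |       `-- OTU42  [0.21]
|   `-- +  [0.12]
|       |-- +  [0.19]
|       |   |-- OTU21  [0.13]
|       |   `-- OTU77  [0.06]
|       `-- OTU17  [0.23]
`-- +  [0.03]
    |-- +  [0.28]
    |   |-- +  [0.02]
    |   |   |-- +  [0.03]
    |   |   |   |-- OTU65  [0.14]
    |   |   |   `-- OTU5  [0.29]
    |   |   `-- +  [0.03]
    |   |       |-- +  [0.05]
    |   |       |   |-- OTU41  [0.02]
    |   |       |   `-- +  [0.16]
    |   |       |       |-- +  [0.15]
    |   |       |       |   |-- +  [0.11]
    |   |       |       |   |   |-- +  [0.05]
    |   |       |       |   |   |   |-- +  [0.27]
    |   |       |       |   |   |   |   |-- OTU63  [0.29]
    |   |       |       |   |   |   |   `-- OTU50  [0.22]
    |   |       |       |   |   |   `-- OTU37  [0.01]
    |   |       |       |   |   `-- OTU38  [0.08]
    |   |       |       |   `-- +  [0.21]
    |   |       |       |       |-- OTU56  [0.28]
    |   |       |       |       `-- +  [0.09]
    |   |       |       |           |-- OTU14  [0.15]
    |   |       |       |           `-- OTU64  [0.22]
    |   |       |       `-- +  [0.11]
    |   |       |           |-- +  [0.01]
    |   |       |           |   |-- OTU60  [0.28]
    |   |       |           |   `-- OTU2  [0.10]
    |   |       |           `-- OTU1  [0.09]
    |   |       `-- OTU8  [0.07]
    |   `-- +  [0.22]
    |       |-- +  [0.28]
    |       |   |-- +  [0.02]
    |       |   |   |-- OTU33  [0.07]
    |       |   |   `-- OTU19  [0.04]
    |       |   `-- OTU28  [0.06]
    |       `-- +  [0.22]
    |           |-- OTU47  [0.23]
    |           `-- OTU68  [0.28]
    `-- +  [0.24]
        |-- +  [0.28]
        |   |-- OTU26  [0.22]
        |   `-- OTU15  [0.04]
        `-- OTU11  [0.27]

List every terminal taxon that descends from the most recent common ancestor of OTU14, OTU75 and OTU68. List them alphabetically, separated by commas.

OTU1, OTU11, OTU14, OTU15, OTU17, OTU19, OTU2, OTU21, OTU26, OTU28, OTU33, OTU37, OTU38, OTU41, OTU42, OTU47, OTU5, OTU50, OTU52, OTU56, OTU60, OTU63, OTU64, OTU65, OTU68, OTU74, OTU75, OTU77, OTU8

Tracing OTU14: it sits inside (OTU14,OTU64).
Tracing OTU75: it sits inside (OTU75,OTU42).
Tracing OTU68: it sits inside (OTU47,OTU68).
The smallest clade enclosing all 3 is the whole tree (their MRCA is the root), so the answer is all 29 tips in alphabetical order.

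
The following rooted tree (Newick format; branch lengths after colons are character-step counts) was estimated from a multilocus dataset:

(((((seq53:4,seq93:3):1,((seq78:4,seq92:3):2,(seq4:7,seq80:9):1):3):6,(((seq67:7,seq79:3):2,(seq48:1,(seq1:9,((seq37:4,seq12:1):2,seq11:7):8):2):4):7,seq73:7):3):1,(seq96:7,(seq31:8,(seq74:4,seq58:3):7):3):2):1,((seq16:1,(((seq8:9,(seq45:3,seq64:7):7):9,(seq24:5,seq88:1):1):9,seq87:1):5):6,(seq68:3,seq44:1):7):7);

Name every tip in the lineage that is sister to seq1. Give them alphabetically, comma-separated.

seq1 attaches to the tree at the node subtending (seq1,((seq37,seq12),seq11)).
The other lineage descending from that same node — the sister group — is ((seq37,seq12),seq11); its 3 tips in alphabetical order are the answer.

seq11, seq12, seq37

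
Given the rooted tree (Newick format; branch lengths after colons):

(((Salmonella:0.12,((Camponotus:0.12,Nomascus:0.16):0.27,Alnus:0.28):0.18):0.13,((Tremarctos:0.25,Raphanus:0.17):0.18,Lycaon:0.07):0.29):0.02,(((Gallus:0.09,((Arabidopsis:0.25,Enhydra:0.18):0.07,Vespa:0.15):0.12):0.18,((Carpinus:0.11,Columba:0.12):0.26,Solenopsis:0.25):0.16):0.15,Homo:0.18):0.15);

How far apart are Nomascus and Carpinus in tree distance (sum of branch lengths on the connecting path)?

1.59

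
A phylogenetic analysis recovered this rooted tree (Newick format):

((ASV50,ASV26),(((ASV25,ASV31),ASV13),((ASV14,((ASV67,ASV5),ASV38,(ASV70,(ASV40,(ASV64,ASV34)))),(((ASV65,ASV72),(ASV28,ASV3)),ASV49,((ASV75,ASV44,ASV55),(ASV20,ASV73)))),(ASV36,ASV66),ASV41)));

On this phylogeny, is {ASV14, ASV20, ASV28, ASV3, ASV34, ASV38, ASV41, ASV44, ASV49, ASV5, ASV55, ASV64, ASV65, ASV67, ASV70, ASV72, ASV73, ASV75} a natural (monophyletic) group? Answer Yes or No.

No

The MRCA of the listed taxa subtends ((ASV14,((ASV67,ASV5),ASV38,(ASV70,(ASV40,(ASV64,ASV34)))),(((ASV65,ASV72),(ASV28,ASV3)),ASV49,((ASV75,ASV44,ASV55),(ASV20,ASV73)))),(ASV36,ASV66),ASV41).
That clade also contains ASV36, ASV40, ASV66, which are not in the proposed group, so the group is not monophyletic.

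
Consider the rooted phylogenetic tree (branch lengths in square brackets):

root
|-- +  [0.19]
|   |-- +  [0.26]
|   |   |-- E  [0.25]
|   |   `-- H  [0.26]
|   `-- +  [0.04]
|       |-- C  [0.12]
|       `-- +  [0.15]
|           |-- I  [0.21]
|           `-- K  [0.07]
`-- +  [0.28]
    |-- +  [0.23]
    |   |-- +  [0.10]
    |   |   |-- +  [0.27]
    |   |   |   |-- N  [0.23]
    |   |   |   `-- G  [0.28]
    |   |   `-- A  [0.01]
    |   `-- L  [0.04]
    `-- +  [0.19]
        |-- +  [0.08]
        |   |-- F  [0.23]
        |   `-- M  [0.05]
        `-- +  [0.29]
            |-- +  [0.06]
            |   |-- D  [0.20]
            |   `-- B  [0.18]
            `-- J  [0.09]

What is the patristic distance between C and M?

0.95

The path runs C → … → MRCA → … → M; the MRCA is the root of the tree.
Branch lengths along that path: 0.12 + 0.04 + 0.19 + 0.28 + 0.19 + 0.08 + 0.05 = 0.95.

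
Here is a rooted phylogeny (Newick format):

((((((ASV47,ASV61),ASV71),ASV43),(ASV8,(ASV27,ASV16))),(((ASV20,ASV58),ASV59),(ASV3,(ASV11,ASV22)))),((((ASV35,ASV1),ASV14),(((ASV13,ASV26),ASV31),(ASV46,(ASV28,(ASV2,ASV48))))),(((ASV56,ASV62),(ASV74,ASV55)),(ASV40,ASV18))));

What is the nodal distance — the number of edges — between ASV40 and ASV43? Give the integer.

The MRCA of ASV40 and ASV43 is the root of the tree.
From ASV40 up to that node: 4 branches. From ASV43 up to the same node: 4 branches. Total: 4 + 4 = 8.

8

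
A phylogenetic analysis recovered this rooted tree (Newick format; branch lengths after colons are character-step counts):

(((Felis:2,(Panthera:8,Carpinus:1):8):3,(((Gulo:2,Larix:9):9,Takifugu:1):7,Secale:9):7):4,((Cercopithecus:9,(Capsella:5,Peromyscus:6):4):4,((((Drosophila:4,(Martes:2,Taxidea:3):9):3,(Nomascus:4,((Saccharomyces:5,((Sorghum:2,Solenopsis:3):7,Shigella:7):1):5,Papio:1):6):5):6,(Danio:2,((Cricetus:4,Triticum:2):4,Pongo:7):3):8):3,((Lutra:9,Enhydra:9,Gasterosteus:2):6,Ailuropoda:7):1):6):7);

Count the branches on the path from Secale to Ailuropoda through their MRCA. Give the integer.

7

The MRCA of Secale and Ailuropoda is the root of the tree.
From Secale up to that node: 3 branches. From Ailuropoda up to the same node: 4 branches. Total: 3 + 4 = 7.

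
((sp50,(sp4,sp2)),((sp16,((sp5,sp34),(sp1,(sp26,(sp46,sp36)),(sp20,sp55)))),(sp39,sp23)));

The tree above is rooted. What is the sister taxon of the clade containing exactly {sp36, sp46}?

The clade containing exactly {sp36, sp46} attaches to the tree at the node subtending (sp26,(sp46,sp36)).
The other lineage descending from that same node — the sister group — is the single tip sp26.

sp26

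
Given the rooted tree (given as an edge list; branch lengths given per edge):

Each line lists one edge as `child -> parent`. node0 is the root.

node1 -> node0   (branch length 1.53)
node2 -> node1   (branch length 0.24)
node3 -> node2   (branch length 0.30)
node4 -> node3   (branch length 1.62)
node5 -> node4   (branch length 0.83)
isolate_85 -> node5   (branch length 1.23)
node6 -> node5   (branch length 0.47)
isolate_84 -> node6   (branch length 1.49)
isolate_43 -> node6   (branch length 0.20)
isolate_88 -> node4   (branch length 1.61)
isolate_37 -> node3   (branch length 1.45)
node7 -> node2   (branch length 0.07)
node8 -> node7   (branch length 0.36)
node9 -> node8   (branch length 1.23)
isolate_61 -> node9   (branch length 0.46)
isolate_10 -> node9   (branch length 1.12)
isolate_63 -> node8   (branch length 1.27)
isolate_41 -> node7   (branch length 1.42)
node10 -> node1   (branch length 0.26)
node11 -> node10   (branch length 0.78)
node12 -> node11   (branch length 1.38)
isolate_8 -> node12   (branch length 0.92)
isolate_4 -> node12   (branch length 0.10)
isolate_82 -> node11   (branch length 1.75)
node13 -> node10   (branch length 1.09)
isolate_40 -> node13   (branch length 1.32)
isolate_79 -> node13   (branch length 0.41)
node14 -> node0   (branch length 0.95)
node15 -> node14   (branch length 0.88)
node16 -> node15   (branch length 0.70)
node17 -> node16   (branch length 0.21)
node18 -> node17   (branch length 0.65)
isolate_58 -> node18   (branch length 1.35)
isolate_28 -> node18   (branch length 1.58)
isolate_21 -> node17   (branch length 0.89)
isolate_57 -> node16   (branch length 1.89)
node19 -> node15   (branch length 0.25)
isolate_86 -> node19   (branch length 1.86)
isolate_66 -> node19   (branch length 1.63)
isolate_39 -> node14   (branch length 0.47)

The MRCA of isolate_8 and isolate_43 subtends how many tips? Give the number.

14

The MRCA of isolate_8 and isolate_43 is the node subtending (((((isolate_85,(isolate_84,isolate_43)),isolate_88),isolate_37),(((isolate_61,isolate_10),isolate_63),isolate_41)),(((isolate_8,isolate_4),isolate_82),(isolate_40,isolate_79))).
That clade contains 14 terminal taxa: isolate_10, isolate_37, isolate_4, isolate_40, isolate_41, isolate_43, isolate_61, isolate_63, isolate_79, isolate_8, isolate_82, isolate_84, isolate_85, isolate_88.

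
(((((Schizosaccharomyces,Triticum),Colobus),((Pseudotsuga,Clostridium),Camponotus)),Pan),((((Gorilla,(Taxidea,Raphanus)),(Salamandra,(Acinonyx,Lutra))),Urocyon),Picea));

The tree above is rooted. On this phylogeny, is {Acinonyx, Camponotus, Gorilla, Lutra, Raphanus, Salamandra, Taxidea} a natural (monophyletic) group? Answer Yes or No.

The MRCA of the listed taxa is the root, so the smallest clade containing them is the whole tree.
That clade also contains Clostridium, Colobus, Pan, Picea, Pseudotsuga, Schizosaccharomyces, Triticum, Urocyon, which are not in the proposed group, so the group is not monophyletic.

No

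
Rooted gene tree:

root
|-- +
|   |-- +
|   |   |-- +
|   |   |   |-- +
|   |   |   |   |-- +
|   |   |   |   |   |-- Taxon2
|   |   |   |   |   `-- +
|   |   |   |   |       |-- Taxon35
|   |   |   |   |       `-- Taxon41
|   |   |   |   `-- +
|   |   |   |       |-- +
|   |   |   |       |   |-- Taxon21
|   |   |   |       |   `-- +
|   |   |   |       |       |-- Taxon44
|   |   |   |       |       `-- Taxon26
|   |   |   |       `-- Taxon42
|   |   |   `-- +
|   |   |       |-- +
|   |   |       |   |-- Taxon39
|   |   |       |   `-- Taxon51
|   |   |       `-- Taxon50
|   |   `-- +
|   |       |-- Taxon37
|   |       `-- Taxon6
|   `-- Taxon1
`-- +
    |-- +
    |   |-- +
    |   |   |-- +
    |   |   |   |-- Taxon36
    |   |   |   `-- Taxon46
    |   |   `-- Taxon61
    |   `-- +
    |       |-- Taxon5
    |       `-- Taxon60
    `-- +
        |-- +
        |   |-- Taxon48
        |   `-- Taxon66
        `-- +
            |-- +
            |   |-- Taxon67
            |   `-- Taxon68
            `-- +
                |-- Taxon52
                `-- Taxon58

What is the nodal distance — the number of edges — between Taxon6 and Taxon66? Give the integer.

8

The MRCA of Taxon6 and Taxon66 is the root of the tree.
From Taxon6 up to that node: 4 branches. From Taxon66 up to the same node: 4 branches. Total: 4 + 4 = 8.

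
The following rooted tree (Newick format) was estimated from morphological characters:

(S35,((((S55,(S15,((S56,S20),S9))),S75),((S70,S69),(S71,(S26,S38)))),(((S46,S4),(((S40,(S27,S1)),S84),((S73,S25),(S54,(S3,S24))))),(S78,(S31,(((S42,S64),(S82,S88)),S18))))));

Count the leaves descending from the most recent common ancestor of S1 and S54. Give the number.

The MRCA of S1 and S54 is the node subtending (((S40,(S27,S1)),S84),((S73,S25),(S54,(S3,S24)))).
That clade contains 9 terminal taxa: S1, S24, S25, S27, S3, S40, S54, S73, S84.

9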